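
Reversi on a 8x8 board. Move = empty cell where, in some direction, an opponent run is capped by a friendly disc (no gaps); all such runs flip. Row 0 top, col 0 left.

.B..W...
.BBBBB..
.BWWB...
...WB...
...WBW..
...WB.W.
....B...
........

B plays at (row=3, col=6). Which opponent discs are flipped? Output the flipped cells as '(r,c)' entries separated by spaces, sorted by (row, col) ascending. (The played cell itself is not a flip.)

Dir NW: first cell '.' (not opp) -> no flip
Dir N: first cell '.' (not opp) -> no flip
Dir NE: first cell '.' (not opp) -> no flip
Dir W: first cell '.' (not opp) -> no flip
Dir E: first cell '.' (not opp) -> no flip
Dir SW: opp run (4,5) capped by B -> flip
Dir S: first cell '.' (not opp) -> no flip
Dir SE: first cell '.' (not opp) -> no flip

Answer: (4,5)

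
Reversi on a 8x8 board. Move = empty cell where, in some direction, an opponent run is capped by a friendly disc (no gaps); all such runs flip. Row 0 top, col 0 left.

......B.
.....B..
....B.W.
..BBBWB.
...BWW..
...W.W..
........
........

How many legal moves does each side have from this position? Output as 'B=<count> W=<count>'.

-- B to move --
(1,6): flips 1 -> legal
(1,7): no bracket -> illegal
(2,5): no bracket -> illegal
(2,7): no bracket -> illegal
(3,7): flips 1 -> legal
(4,2): no bracket -> illegal
(4,6): flips 3 -> legal
(5,2): no bracket -> illegal
(5,4): flips 2 -> legal
(5,6): flips 1 -> legal
(6,2): no bracket -> illegal
(6,3): flips 1 -> legal
(6,4): no bracket -> illegal
(6,5): no bracket -> illegal
(6,6): flips 2 -> legal
B mobility = 7
-- W to move --
(0,4): flips 1 -> legal
(0,5): no bracket -> illegal
(0,7): no bracket -> illegal
(1,3): flips 1 -> legal
(1,4): flips 2 -> legal
(1,6): no bracket -> illegal
(1,7): no bracket -> illegal
(2,1): no bracket -> illegal
(2,2): flips 1 -> legal
(2,3): flips 3 -> legal
(2,5): no bracket -> illegal
(2,7): flips 1 -> legal
(3,1): flips 3 -> legal
(3,7): flips 1 -> legal
(4,1): no bracket -> illegal
(4,2): flips 1 -> legal
(4,6): flips 1 -> legal
(4,7): no bracket -> illegal
(5,2): no bracket -> illegal
(5,4): no bracket -> illegal
W mobility = 10

Answer: B=7 W=10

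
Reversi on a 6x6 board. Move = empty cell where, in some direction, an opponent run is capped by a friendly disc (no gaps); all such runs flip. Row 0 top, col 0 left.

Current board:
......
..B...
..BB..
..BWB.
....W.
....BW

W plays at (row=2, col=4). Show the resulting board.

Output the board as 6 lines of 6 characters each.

Answer: ......
..B...
..BBW.
..BWW.
....W.
....BW

Derivation:
Place W at (2,4); scan 8 dirs for brackets.
Dir NW: first cell '.' (not opp) -> no flip
Dir N: first cell '.' (not opp) -> no flip
Dir NE: first cell '.' (not opp) -> no flip
Dir W: opp run (2,3) (2,2), next='.' -> no flip
Dir E: first cell '.' (not opp) -> no flip
Dir SW: first cell 'W' (not opp) -> no flip
Dir S: opp run (3,4) capped by W -> flip
Dir SE: first cell '.' (not opp) -> no flip
All flips: (3,4)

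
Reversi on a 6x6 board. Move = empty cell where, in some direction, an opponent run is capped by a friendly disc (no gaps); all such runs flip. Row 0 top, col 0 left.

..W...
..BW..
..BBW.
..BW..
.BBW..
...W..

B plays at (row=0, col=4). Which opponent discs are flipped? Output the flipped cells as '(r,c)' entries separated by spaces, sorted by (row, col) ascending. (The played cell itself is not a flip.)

Dir NW: edge -> no flip
Dir N: edge -> no flip
Dir NE: edge -> no flip
Dir W: first cell '.' (not opp) -> no flip
Dir E: first cell '.' (not opp) -> no flip
Dir SW: opp run (1,3) capped by B -> flip
Dir S: first cell '.' (not opp) -> no flip
Dir SE: first cell '.' (not opp) -> no flip

Answer: (1,3)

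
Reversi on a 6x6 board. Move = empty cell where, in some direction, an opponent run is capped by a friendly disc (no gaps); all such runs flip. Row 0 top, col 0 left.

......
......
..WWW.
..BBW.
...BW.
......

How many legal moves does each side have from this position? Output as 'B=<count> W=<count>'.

-- B to move --
(1,1): flips 1 -> legal
(1,2): flips 1 -> legal
(1,3): flips 1 -> legal
(1,4): flips 1 -> legal
(1,5): flips 1 -> legal
(2,1): no bracket -> illegal
(2,5): flips 1 -> legal
(3,1): no bracket -> illegal
(3,5): flips 1 -> legal
(4,5): flips 1 -> legal
(5,3): no bracket -> illegal
(5,4): no bracket -> illegal
(5,5): flips 1 -> legal
B mobility = 9
-- W to move --
(2,1): no bracket -> illegal
(3,1): flips 2 -> legal
(4,1): flips 1 -> legal
(4,2): flips 3 -> legal
(5,2): flips 1 -> legal
(5,3): flips 2 -> legal
(5,4): no bracket -> illegal
W mobility = 5

Answer: B=9 W=5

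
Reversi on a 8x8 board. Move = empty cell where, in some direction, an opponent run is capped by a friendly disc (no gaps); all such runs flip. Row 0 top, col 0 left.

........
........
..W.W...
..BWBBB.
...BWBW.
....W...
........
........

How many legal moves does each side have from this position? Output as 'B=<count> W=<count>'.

Answer: B=11 W=7

Derivation:
-- B to move --
(1,1): no bracket -> illegal
(1,2): flips 1 -> legal
(1,3): flips 1 -> legal
(1,4): flips 1 -> legal
(1,5): no bracket -> illegal
(2,1): no bracket -> illegal
(2,3): flips 1 -> legal
(2,5): no bracket -> illegal
(3,1): no bracket -> illegal
(3,7): no bracket -> illegal
(4,2): no bracket -> illegal
(4,7): flips 1 -> legal
(5,3): flips 1 -> legal
(5,5): no bracket -> illegal
(5,6): flips 1 -> legal
(5,7): flips 1 -> legal
(6,3): flips 1 -> legal
(6,4): flips 2 -> legal
(6,5): flips 1 -> legal
B mobility = 11
-- W to move --
(2,1): flips 2 -> legal
(2,3): no bracket -> illegal
(2,5): no bracket -> illegal
(2,6): flips 2 -> legal
(2,7): flips 2 -> legal
(3,1): flips 1 -> legal
(3,7): flips 3 -> legal
(4,1): no bracket -> illegal
(4,2): flips 2 -> legal
(4,7): no bracket -> illegal
(5,2): no bracket -> illegal
(5,3): flips 1 -> legal
(5,5): no bracket -> illegal
(5,6): no bracket -> illegal
W mobility = 7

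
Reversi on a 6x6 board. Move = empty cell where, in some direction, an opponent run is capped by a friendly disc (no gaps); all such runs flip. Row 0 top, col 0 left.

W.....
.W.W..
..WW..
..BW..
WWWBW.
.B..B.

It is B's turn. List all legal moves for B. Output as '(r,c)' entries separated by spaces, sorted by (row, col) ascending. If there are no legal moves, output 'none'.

(0,1): no bracket -> illegal
(0,2): no bracket -> illegal
(0,3): flips 3 -> legal
(0,4): no bracket -> illegal
(1,0): no bracket -> illegal
(1,2): flips 1 -> legal
(1,4): flips 1 -> legal
(2,0): no bracket -> illegal
(2,1): no bracket -> illegal
(2,4): flips 2 -> legal
(3,0): no bracket -> illegal
(3,1): flips 1 -> legal
(3,4): flips 2 -> legal
(3,5): no bracket -> illegal
(4,5): flips 1 -> legal
(5,0): flips 1 -> legal
(5,2): flips 1 -> legal
(5,3): no bracket -> illegal
(5,5): no bracket -> illegal

Answer: (0,3) (1,2) (1,4) (2,4) (3,1) (3,4) (4,5) (5,0) (5,2)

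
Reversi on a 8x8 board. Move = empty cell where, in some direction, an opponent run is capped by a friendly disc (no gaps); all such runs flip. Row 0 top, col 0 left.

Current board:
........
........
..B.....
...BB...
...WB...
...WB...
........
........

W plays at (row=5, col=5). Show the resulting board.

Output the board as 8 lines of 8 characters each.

Place W at (5,5); scan 8 dirs for brackets.
Dir NW: opp run (4,4) (3,3) (2,2), next='.' -> no flip
Dir N: first cell '.' (not opp) -> no flip
Dir NE: first cell '.' (not opp) -> no flip
Dir W: opp run (5,4) capped by W -> flip
Dir E: first cell '.' (not opp) -> no flip
Dir SW: first cell '.' (not opp) -> no flip
Dir S: first cell '.' (not opp) -> no flip
Dir SE: first cell '.' (not opp) -> no flip
All flips: (5,4)

Answer: ........
........
..B.....
...BB...
...WB...
...WWW..
........
........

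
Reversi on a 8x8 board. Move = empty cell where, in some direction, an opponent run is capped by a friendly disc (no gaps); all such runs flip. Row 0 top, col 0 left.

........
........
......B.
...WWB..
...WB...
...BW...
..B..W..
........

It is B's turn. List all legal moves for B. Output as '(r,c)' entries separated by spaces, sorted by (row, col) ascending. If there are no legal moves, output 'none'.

(2,2): flips 1 -> legal
(2,3): flips 2 -> legal
(2,4): flips 1 -> legal
(2,5): no bracket -> illegal
(3,2): flips 2 -> legal
(4,2): flips 1 -> legal
(4,5): no bracket -> illegal
(5,2): no bracket -> illegal
(5,5): flips 1 -> legal
(5,6): no bracket -> illegal
(6,3): no bracket -> illegal
(6,4): flips 1 -> legal
(6,6): no bracket -> illegal
(7,4): no bracket -> illegal
(7,5): no bracket -> illegal
(7,6): no bracket -> illegal

Answer: (2,2) (2,3) (2,4) (3,2) (4,2) (5,5) (6,4)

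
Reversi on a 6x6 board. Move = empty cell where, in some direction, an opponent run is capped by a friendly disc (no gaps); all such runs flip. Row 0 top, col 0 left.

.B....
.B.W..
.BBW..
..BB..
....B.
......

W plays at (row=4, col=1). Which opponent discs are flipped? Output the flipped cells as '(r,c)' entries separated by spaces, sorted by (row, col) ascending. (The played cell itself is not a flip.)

Dir NW: first cell '.' (not opp) -> no flip
Dir N: first cell '.' (not opp) -> no flip
Dir NE: opp run (3,2) capped by W -> flip
Dir W: first cell '.' (not opp) -> no flip
Dir E: first cell '.' (not opp) -> no flip
Dir SW: first cell '.' (not opp) -> no flip
Dir S: first cell '.' (not opp) -> no flip
Dir SE: first cell '.' (not opp) -> no flip

Answer: (3,2)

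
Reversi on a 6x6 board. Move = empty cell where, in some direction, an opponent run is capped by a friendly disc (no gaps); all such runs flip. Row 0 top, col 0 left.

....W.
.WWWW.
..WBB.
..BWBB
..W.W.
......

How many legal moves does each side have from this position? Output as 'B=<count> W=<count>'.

Answer: B=10 W=5

Derivation:
-- B to move --
(0,0): no bracket -> illegal
(0,1): flips 1 -> legal
(0,2): flips 3 -> legal
(0,3): flips 1 -> legal
(0,5): flips 1 -> legal
(1,0): no bracket -> illegal
(1,5): no bracket -> illegal
(2,0): no bracket -> illegal
(2,1): flips 1 -> legal
(2,5): no bracket -> illegal
(3,1): no bracket -> illegal
(4,1): no bracket -> illegal
(4,3): flips 1 -> legal
(4,5): no bracket -> illegal
(5,1): flips 2 -> legal
(5,2): flips 1 -> legal
(5,3): flips 1 -> legal
(5,4): flips 1 -> legal
(5,5): no bracket -> illegal
B mobility = 10
-- W to move --
(1,5): flips 1 -> legal
(2,1): no bracket -> illegal
(2,5): flips 2 -> legal
(3,1): flips 1 -> legal
(4,1): flips 2 -> legal
(4,3): no bracket -> illegal
(4,5): flips 2 -> legal
W mobility = 5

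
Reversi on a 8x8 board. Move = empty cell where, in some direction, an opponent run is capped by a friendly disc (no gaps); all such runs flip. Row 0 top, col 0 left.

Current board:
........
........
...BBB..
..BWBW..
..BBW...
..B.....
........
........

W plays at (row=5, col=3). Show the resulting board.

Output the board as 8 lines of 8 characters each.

Place W at (5,3); scan 8 dirs for brackets.
Dir NW: opp run (4,2), next='.' -> no flip
Dir N: opp run (4,3) capped by W -> flip
Dir NE: first cell 'W' (not opp) -> no flip
Dir W: opp run (5,2), next='.' -> no flip
Dir E: first cell '.' (not opp) -> no flip
Dir SW: first cell '.' (not opp) -> no flip
Dir S: first cell '.' (not opp) -> no flip
Dir SE: first cell '.' (not opp) -> no flip
All flips: (4,3)

Answer: ........
........
...BBB..
..BWBW..
..BWW...
..BW....
........
........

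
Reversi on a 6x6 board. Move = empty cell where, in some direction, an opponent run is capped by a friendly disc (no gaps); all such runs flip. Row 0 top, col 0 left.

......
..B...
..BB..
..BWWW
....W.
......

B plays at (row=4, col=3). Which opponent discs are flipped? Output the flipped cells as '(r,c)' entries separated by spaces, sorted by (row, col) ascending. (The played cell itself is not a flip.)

Dir NW: first cell 'B' (not opp) -> no flip
Dir N: opp run (3,3) capped by B -> flip
Dir NE: opp run (3,4), next='.' -> no flip
Dir W: first cell '.' (not opp) -> no flip
Dir E: opp run (4,4), next='.' -> no flip
Dir SW: first cell '.' (not opp) -> no flip
Dir S: first cell '.' (not opp) -> no flip
Dir SE: first cell '.' (not opp) -> no flip

Answer: (3,3)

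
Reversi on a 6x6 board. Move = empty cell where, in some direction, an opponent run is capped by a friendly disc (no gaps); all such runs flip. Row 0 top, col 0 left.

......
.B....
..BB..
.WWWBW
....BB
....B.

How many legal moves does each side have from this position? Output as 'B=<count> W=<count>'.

Answer: B=6 W=6

Derivation:
-- B to move --
(2,0): no bracket -> illegal
(2,1): no bracket -> illegal
(2,4): no bracket -> illegal
(2,5): flips 1 -> legal
(3,0): flips 3 -> legal
(4,0): flips 1 -> legal
(4,1): flips 1 -> legal
(4,2): flips 1 -> legal
(4,3): flips 1 -> legal
B mobility = 6
-- W to move --
(0,0): flips 2 -> legal
(0,1): no bracket -> illegal
(0,2): no bracket -> illegal
(1,0): no bracket -> illegal
(1,2): flips 1 -> legal
(1,3): flips 2 -> legal
(1,4): flips 1 -> legal
(2,0): no bracket -> illegal
(2,1): no bracket -> illegal
(2,4): no bracket -> illegal
(2,5): no bracket -> illegal
(4,3): no bracket -> illegal
(5,3): flips 1 -> legal
(5,5): flips 2 -> legal
W mobility = 6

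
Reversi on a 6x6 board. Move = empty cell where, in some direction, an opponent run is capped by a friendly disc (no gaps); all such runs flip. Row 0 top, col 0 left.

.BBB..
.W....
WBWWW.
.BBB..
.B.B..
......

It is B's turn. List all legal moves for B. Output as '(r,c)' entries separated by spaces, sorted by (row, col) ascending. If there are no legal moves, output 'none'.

(0,0): flips 2 -> legal
(1,0): no bracket -> illegal
(1,2): flips 1 -> legal
(1,3): flips 2 -> legal
(1,4): flips 1 -> legal
(1,5): flips 1 -> legal
(2,5): flips 3 -> legal
(3,0): no bracket -> illegal
(3,4): no bracket -> illegal
(3,5): no bracket -> illegal

Answer: (0,0) (1,2) (1,3) (1,4) (1,5) (2,5)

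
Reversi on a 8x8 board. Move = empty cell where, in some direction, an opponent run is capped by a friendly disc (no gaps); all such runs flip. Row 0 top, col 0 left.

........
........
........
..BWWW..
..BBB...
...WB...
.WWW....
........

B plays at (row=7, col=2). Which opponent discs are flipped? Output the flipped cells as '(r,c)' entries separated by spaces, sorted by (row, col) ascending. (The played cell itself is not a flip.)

Dir NW: opp run (6,1), next='.' -> no flip
Dir N: opp run (6,2), next='.' -> no flip
Dir NE: opp run (6,3) capped by B -> flip
Dir W: first cell '.' (not opp) -> no flip
Dir E: first cell '.' (not opp) -> no flip
Dir SW: edge -> no flip
Dir S: edge -> no flip
Dir SE: edge -> no flip

Answer: (6,3)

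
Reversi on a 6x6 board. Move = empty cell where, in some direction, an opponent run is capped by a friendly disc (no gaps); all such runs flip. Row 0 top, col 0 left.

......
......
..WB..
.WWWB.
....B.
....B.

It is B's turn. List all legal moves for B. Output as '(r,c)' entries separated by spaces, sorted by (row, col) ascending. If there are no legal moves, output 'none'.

(1,1): flips 2 -> legal
(1,2): no bracket -> illegal
(1,3): no bracket -> illegal
(2,0): no bracket -> illegal
(2,1): flips 1 -> legal
(2,4): no bracket -> illegal
(3,0): flips 3 -> legal
(4,0): no bracket -> illegal
(4,1): flips 1 -> legal
(4,2): no bracket -> illegal
(4,3): flips 1 -> legal

Answer: (1,1) (2,1) (3,0) (4,1) (4,3)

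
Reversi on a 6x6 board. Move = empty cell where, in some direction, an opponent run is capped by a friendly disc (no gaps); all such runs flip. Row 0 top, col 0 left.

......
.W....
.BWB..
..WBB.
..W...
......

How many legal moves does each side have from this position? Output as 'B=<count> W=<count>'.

Answer: B=6 W=7

Derivation:
-- B to move --
(0,0): flips 2 -> legal
(0,1): flips 1 -> legal
(0,2): no bracket -> illegal
(1,0): no bracket -> illegal
(1,2): no bracket -> illegal
(1,3): no bracket -> illegal
(2,0): no bracket -> illegal
(3,1): flips 1 -> legal
(4,1): flips 1 -> legal
(4,3): flips 1 -> legal
(5,1): flips 1 -> legal
(5,2): no bracket -> illegal
(5,3): no bracket -> illegal
B mobility = 6
-- W to move --
(1,0): flips 1 -> legal
(1,2): no bracket -> illegal
(1,3): no bracket -> illegal
(1,4): flips 1 -> legal
(2,0): flips 1 -> legal
(2,4): flips 2 -> legal
(2,5): no bracket -> illegal
(3,0): no bracket -> illegal
(3,1): flips 1 -> legal
(3,5): flips 2 -> legal
(4,3): no bracket -> illegal
(4,4): flips 1 -> legal
(4,5): no bracket -> illegal
W mobility = 7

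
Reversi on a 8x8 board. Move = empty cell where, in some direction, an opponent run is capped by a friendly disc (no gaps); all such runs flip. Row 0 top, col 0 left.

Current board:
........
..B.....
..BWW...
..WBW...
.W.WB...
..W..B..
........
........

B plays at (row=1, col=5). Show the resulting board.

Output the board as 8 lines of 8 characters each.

Answer: ........
..B..B..
..BWB...
..WBW...
.W.WB...
..W..B..
........
........

Derivation:
Place B at (1,5); scan 8 dirs for brackets.
Dir NW: first cell '.' (not opp) -> no flip
Dir N: first cell '.' (not opp) -> no flip
Dir NE: first cell '.' (not opp) -> no flip
Dir W: first cell '.' (not opp) -> no flip
Dir E: first cell '.' (not opp) -> no flip
Dir SW: opp run (2,4) capped by B -> flip
Dir S: first cell '.' (not opp) -> no flip
Dir SE: first cell '.' (not opp) -> no flip
All flips: (2,4)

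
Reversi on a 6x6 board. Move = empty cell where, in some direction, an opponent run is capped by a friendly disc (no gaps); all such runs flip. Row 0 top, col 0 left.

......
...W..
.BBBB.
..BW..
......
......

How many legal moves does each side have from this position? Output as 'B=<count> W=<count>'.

Answer: B=7 W=4

Derivation:
-- B to move --
(0,2): flips 1 -> legal
(0,3): flips 1 -> legal
(0,4): flips 1 -> legal
(1,2): no bracket -> illegal
(1,4): no bracket -> illegal
(3,4): flips 1 -> legal
(4,2): flips 1 -> legal
(4,3): flips 1 -> legal
(4,4): flips 1 -> legal
B mobility = 7
-- W to move --
(1,0): no bracket -> illegal
(1,1): flips 1 -> legal
(1,2): no bracket -> illegal
(1,4): no bracket -> illegal
(1,5): flips 1 -> legal
(2,0): no bracket -> illegal
(2,5): no bracket -> illegal
(3,0): no bracket -> illegal
(3,1): flips 2 -> legal
(3,4): no bracket -> illegal
(3,5): flips 1 -> legal
(4,1): no bracket -> illegal
(4,2): no bracket -> illegal
(4,3): no bracket -> illegal
W mobility = 4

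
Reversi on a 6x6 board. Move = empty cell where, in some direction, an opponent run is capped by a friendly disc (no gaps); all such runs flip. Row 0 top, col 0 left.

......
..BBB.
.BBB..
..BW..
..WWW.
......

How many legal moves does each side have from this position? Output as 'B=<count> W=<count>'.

Answer: B=5 W=5

Derivation:
-- B to move --
(2,4): no bracket -> illegal
(3,1): no bracket -> illegal
(3,4): flips 1 -> legal
(3,5): no bracket -> illegal
(4,1): no bracket -> illegal
(4,5): no bracket -> illegal
(5,1): no bracket -> illegal
(5,2): flips 1 -> legal
(5,3): flips 2 -> legal
(5,4): flips 1 -> legal
(5,5): flips 2 -> legal
B mobility = 5
-- W to move --
(0,1): no bracket -> illegal
(0,2): flips 3 -> legal
(0,3): flips 2 -> legal
(0,4): no bracket -> illegal
(0,5): no bracket -> illegal
(1,0): flips 2 -> legal
(1,1): flips 1 -> legal
(1,5): no bracket -> illegal
(2,0): no bracket -> illegal
(2,4): no bracket -> illegal
(2,5): no bracket -> illegal
(3,0): no bracket -> illegal
(3,1): flips 1 -> legal
(3,4): no bracket -> illegal
(4,1): no bracket -> illegal
W mobility = 5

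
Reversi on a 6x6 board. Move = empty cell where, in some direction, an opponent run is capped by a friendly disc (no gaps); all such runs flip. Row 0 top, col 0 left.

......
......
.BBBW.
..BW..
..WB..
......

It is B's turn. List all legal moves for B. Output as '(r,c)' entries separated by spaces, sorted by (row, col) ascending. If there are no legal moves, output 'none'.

Answer: (2,5) (3,4) (4,1) (4,4) (5,2)

Derivation:
(1,3): no bracket -> illegal
(1,4): no bracket -> illegal
(1,5): no bracket -> illegal
(2,5): flips 1 -> legal
(3,1): no bracket -> illegal
(3,4): flips 1 -> legal
(3,5): no bracket -> illegal
(4,1): flips 1 -> legal
(4,4): flips 1 -> legal
(5,1): no bracket -> illegal
(5,2): flips 1 -> legal
(5,3): no bracket -> illegal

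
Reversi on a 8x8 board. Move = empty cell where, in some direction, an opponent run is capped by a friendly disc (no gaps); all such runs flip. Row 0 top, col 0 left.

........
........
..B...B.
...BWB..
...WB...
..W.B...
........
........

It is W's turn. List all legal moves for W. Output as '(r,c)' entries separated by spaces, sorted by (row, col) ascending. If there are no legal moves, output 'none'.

(1,1): no bracket -> illegal
(1,2): no bracket -> illegal
(1,3): no bracket -> illegal
(1,5): no bracket -> illegal
(1,6): no bracket -> illegal
(1,7): no bracket -> illegal
(2,1): no bracket -> illegal
(2,3): flips 1 -> legal
(2,4): no bracket -> illegal
(2,5): no bracket -> illegal
(2,7): no bracket -> illegal
(3,1): no bracket -> illegal
(3,2): flips 1 -> legal
(3,6): flips 1 -> legal
(3,7): no bracket -> illegal
(4,2): no bracket -> illegal
(4,5): flips 1 -> legal
(4,6): no bracket -> illegal
(5,3): no bracket -> illegal
(5,5): no bracket -> illegal
(6,3): no bracket -> illegal
(6,4): flips 2 -> legal
(6,5): flips 1 -> legal

Answer: (2,3) (3,2) (3,6) (4,5) (6,4) (6,5)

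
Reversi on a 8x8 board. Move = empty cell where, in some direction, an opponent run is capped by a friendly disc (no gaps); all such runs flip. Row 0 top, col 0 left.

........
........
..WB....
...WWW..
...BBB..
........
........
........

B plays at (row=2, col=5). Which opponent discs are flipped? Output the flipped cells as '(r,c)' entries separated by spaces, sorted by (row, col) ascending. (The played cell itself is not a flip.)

Answer: (3,4) (3,5)

Derivation:
Dir NW: first cell '.' (not opp) -> no flip
Dir N: first cell '.' (not opp) -> no flip
Dir NE: first cell '.' (not opp) -> no flip
Dir W: first cell '.' (not opp) -> no flip
Dir E: first cell '.' (not opp) -> no flip
Dir SW: opp run (3,4) capped by B -> flip
Dir S: opp run (3,5) capped by B -> flip
Dir SE: first cell '.' (not opp) -> no flip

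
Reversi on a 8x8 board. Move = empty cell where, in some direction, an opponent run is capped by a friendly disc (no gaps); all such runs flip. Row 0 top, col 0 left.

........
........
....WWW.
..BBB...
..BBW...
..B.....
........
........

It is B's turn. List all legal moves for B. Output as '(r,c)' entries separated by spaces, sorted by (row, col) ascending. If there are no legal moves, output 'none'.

Answer: (1,4) (1,5) (1,6) (4,5) (5,4) (5,5)

Derivation:
(1,3): no bracket -> illegal
(1,4): flips 1 -> legal
(1,5): flips 1 -> legal
(1,6): flips 1 -> legal
(1,7): no bracket -> illegal
(2,3): no bracket -> illegal
(2,7): no bracket -> illegal
(3,5): no bracket -> illegal
(3,6): no bracket -> illegal
(3,7): no bracket -> illegal
(4,5): flips 1 -> legal
(5,3): no bracket -> illegal
(5,4): flips 1 -> legal
(5,5): flips 1 -> legal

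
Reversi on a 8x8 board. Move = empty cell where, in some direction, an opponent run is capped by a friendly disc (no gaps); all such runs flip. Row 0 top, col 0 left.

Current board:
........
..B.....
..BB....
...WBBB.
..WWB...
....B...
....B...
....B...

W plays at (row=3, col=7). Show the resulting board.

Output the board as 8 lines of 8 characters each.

Place W at (3,7); scan 8 dirs for brackets.
Dir NW: first cell '.' (not opp) -> no flip
Dir N: first cell '.' (not opp) -> no flip
Dir NE: edge -> no flip
Dir W: opp run (3,6) (3,5) (3,4) capped by W -> flip
Dir E: edge -> no flip
Dir SW: first cell '.' (not opp) -> no flip
Dir S: first cell '.' (not opp) -> no flip
Dir SE: edge -> no flip
All flips: (3,4) (3,5) (3,6)

Answer: ........
..B.....
..BB....
...WWWWW
..WWB...
....B...
....B...
....B...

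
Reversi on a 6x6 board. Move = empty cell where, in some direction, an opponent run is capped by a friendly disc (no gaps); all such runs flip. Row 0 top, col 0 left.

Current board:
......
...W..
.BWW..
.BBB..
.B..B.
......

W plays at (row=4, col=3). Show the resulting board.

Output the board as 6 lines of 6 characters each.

Answer: ......
...W..
.BWW..
.BBW..
.B.WB.
......

Derivation:
Place W at (4,3); scan 8 dirs for brackets.
Dir NW: opp run (3,2) (2,1), next='.' -> no flip
Dir N: opp run (3,3) capped by W -> flip
Dir NE: first cell '.' (not opp) -> no flip
Dir W: first cell '.' (not opp) -> no flip
Dir E: opp run (4,4), next='.' -> no flip
Dir SW: first cell '.' (not opp) -> no flip
Dir S: first cell '.' (not opp) -> no flip
Dir SE: first cell '.' (not opp) -> no flip
All flips: (3,3)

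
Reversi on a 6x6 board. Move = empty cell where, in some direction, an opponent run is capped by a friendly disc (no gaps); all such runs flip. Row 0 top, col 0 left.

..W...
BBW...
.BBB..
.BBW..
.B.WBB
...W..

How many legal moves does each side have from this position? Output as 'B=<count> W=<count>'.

-- B to move --
(0,1): flips 1 -> legal
(0,3): flips 1 -> legal
(1,3): flips 1 -> legal
(2,4): no bracket -> illegal
(3,4): flips 1 -> legal
(4,2): flips 1 -> legal
(5,2): no bracket -> illegal
(5,4): flips 1 -> legal
B mobility = 6
-- W to move --
(0,0): flips 2 -> legal
(0,1): no bracket -> illegal
(1,3): flips 1 -> legal
(1,4): no bracket -> illegal
(2,0): flips 1 -> legal
(2,4): no bracket -> illegal
(3,0): flips 3 -> legal
(3,4): flips 1 -> legal
(3,5): flips 1 -> legal
(4,0): no bracket -> illegal
(4,2): flips 2 -> legal
(5,0): no bracket -> illegal
(5,1): no bracket -> illegal
(5,2): no bracket -> illegal
(5,4): no bracket -> illegal
(5,5): flips 1 -> legal
W mobility = 8

Answer: B=6 W=8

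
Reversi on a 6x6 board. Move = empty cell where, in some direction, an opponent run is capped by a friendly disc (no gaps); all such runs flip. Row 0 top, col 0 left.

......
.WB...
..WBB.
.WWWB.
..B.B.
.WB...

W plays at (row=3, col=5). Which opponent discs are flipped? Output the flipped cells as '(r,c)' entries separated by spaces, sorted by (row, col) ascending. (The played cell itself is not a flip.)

Dir NW: opp run (2,4), next='.' -> no flip
Dir N: first cell '.' (not opp) -> no flip
Dir NE: edge -> no flip
Dir W: opp run (3,4) capped by W -> flip
Dir E: edge -> no flip
Dir SW: opp run (4,4), next='.' -> no flip
Dir S: first cell '.' (not opp) -> no flip
Dir SE: edge -> no flip

Answer: (3,4)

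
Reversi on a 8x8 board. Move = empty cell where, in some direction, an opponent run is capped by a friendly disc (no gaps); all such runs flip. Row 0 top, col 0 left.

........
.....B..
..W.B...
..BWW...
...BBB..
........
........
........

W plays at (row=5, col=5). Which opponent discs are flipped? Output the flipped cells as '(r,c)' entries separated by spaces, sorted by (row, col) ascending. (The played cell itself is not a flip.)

Dir NW: opp run (4,4) capped by W -> flip
Dir N: opp run (4,5), next='.' -> no flip
Dir NE: first cell '.' (not opp) -> no flip
Dir W: first cell '.' (not opp) -> no flip
Dir E: first cell '.' (not opp) -> no flip
Dir SW: first cell '.' (not opp) -> no flip
Dir S: first cell '.' (not opp) -> no flip
Dir SE: first cell '.' (not opp) -> no flip

Answer: (4,4)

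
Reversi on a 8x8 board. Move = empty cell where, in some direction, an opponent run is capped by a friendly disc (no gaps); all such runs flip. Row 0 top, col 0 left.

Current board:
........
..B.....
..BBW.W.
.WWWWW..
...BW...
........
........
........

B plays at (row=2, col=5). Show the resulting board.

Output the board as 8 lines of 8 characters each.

Answer: ........
..B.....
..BBBBW.
.WWWBW..
...BW...
........
........
........

Derivation:
Place B at (2,5); scan 8 dirs for brackets.
Dir NW: first cell '.' (not opp) -> no flip
Dir N: first cell '.' (not opp) -> no flip
Dir NE: first cell '.' (not opp) -> no flip
Dir W: opp run (2,4) capped by B -> flip
Dir E: opp run (2,6), next='.' -> no flip
Dir SW: opp run (3,4) capped by B -> flip
Dir S: opp run (3,5), next='.' -> no flip
Dir SE: first cell '.' (not opp) -> no flip
All flips: (2,4) (3,4)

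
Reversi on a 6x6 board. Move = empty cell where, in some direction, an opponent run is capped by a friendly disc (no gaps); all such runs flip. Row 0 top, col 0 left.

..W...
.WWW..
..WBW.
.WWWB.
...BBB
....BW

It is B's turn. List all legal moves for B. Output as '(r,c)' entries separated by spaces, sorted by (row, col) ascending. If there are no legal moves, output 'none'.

(0,0): flips 3 -> legal
(0,1): flips 1 -> legal
(0,3): flips 1 -> legal
(0,4): no bracket -> illegal
(1,0): no bracket -> illegal
(1,4): flips 1 -> legal
(1,5): no bracket -> illegal
(2,0): no bracket -> illegal
(2,1): flips 2 -> legal
(2,5): flips 1 -> legal
(3,0): flips 3 -> legal
(3,5): no bracket -> illegal
(4,0): no bracket -> illegal
(4,1): flips 1 -> legal
(4,2): no bracket -> illegal

Answer: (0,0) (0,1) (0,3) (1,4) (2,1) (2,5) (3,0) (4,1)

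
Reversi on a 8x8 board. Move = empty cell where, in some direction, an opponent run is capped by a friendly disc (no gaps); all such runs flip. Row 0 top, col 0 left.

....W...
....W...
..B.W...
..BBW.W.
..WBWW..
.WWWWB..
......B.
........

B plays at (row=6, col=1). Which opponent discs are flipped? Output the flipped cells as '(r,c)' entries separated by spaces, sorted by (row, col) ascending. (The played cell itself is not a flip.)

Dir NW: first cell '.' (not opp) -> no flip
Dir N: opp run (5,1), next='.' -> no flip
Dir NE: opp run (5,2) capped by B -> flip
Dir W: first cell '.' (not opp) -> no flip
Dir E: first cell '.' (not opp) -> no flip
Dir SW: first cell '.' (not opp) -> no flip
Dir S: first cell '.' (not opp) -> no flip
Dir SE: first cell '.' (not opp) -> no flip

Answer: (5,2)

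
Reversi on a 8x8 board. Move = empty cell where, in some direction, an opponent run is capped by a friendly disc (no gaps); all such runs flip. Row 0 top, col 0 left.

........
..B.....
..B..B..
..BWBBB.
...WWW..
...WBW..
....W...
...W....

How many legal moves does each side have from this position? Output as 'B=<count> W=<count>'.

-- B to move --
(2,3): no bracket -> illegal
(2,4): no bracket -> illegal
(4,2): no bracket -> illegal
(4,6): no bracket -> illegal
(5,2): flips 2 -> legal
(5,6): flips 2 -> legal
(6,2): flips 2 -> legal
(6,3): no bracket -> illegal
(6,5): flips 2 -> legal
(6,6): flips 3 -> legal
(7,2): no bracket -> illegal
(7,4): flips 1 -> legal
(7,5): no bracket -> illegal
B mobility = 6
-- W to move --
(0,1): no bracket -> illegal
(0,2): no bracket -> illegal
(0,3): no bracket -> illegal
(1,1): flips 1 -> legal
(1,3): no bracket -> illegal
(1,4): no bracket -> illegal
(1,5): flips 2 -> legal
(1,6): flips 2 -> legal
(2,1): flips 1 -> legal
(2,3): flips 1 -> legal
(2,4): flips 1 -> legal
(2,6): flips 1 -> legal
(2,7): flips 1 -> legal
(3,1): flips 1 -> legal
(3,7): flips 3 -> legal
(4,1): no bracket -> illegal
(4,2): no bracket -> illegal
(4,6): no bracket -> illegal
(4,7): no bracket -> illegal
(6,3): flips 1 -> legal
(6,5): flips 1 -> legal
W mobility = 12

Answer: B=6 W=12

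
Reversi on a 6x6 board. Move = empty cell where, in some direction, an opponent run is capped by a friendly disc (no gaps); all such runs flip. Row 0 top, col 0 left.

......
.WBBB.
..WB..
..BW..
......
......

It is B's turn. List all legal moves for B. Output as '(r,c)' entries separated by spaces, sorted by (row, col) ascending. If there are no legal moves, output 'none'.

Answer: (1,0) (2,1) (3,1) (3,4) (4,3)

Derivation:
(0,0): no bracket -> illegal
(0,1): no bracket -> illegal
(0,2): no bracket -> illegal
(1,0): flips 1 -> legal
(2,0): no bracket -> illegal
(2,1): flips 1 -> legal
(2,4): no bracket -> illegal
(3,1): flips 1 -> legal
(3,4): flips 1 -> legal
(4,2): no bracket -> illegal
(4,3): flips 1 -> legal
(4,4): no bracket -> illegal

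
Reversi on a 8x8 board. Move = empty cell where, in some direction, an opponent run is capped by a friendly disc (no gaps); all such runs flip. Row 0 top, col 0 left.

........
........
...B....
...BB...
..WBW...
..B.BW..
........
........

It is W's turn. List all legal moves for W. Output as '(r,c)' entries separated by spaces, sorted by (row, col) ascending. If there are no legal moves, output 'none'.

(1,2): no bracket -> illegal
(1,3): no bracket -> illegal
(1,4): no bracket -> illegal
(2,2): flips 1 -> legal
(2,4): flips 2 -> legal
(2,5): no bracket -> illegal
(3,2): no bracket -> illegal
(3,5): no bracket -> illegal
(4,1): no bracket -> illegal
(4,5): no bracket -> illegal
(5,1): no bracket -> illegal
(5,3): flips 1 -> legal
(6,1): no bracket -> illegal
(6,2): flips 1 -> legal
(6,3): no bracket -> illegal
(6,4): flips 1 -> legal
(6,5): no bracket -> illegal

Answer: (2,2) (2,4) (5,3) (6,2) (6,4)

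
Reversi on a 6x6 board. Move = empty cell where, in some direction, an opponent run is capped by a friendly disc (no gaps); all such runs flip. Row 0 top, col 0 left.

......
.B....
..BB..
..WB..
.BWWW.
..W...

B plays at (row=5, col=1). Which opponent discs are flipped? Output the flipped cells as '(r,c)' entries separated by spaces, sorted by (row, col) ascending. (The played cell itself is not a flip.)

Dir NW: first cell '.' (not opp) -> no flip
Dir N: first cell 'B' (not opp) -> no flip
Dir NE: opp run (4,2) capped by B -> flip
Dir W: first cell '.' (not opp) -> no flip
Dir E: opp run (5,2), next='.' -> no flip
Dir SW: edge -> no flip
Dir S: edge -> no flip
Dir SE: edge -> no flip

Answer: (4,2)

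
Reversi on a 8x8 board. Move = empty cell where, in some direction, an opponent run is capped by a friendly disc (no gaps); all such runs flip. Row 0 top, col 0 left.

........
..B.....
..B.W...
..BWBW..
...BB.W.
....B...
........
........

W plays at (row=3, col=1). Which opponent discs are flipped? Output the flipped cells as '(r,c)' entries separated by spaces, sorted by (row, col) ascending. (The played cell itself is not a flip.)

Answer: (3,2)

Derivation:
Dir NW: first cell '.' (not opp) -> no flip
Dir N: first cell '.' (not opp) -> no flip
Dir NE: opp run (2,2), next='.' -> no flip
Dir W: first cell '.' (not opp) -> no flip
Dir E: opp run (3,2) capped by W -> flip
Dir SW: first cell '.' (not opp) -> no flip
Dir S: first cell '.' (not opp) -> no flip
Dir SE: first cell '.' (not opp) -> no flip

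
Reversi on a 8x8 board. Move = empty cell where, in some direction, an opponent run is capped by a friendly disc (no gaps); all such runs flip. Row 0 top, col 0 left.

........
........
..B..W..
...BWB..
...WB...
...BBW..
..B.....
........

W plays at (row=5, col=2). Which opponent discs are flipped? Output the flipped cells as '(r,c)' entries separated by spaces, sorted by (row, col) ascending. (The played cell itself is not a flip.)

Dir NW: first cell '.' (not opp) -> no flip
Dir N: first cell '.' (not opp) -> no flip
Dir NE: first cell 'W' (not opp) -> no flip
Dir W: first cell '.' (not opp) -> no flip
Dir E: opp run (5,3) (5,4) capped by W -> flip
Dir SW: first cell '.' (not opp) -> no flip
Dir S: opp run (6,2), next='.' -> no flip
Dir SE: first cell '.' (not opp) -> no flip

Answer: (5,3) (5,4)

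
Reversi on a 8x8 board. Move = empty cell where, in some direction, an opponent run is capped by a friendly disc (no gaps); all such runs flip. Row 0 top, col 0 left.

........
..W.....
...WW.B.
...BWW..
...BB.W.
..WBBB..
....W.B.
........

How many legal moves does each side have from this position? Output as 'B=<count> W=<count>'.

Answer: B=11 W=6

Derivation:
-- B to move --
(0,1): no bracket -> illegal
(0,2): no bracket -> illegal
(0,3): no bracket -> illegal
(1,1): no bracket -> illegal
(1,3): flips 1 -> legal
(1,4): flips 2 -> legal
(1,5): flips 1 -> legal
(2,1): no bracket -> illegal
(2,2): no bracket -> illegal
(2,5): flips 1 -> legal
(3,2): no bracket -> illegal
(3,6): flips 2 -> legal
(3,7): flips 1 -> legal
(4,1): no bracket -> illegal
(4,2): no bracket -> illegal
(4,5): no bracket -> illegal
(4,7): no bracket -> illegal
(5,1): flips 1 -> legal
(5,6): no bracket -> illegal
(5,7): no bracket -> illegal
(6,1): flips 1 -> legal
(6,2): no bracket -> illegal
(6,3): no bracket -> illegal
(6,5): no bracket -> illegal
(7,3): flips 1 -> legal
(7,4): flips 1 -> legal
(7,5): flips 1 -> legal
B mobility = 11
-- W to move --
(1,5): no bracket -> illegal
(1,6): no bracket -> illegal
(1,7): flips 1 -> legal
(2,2): no bracket -> illegal
(2,5): no bracket -> illegal
(2,7): no bracket -> illegal
(3,2): flips 1 -> legal
(3,6): no bracket -> illegal
(3,7): no bracket -> illegal
(4,2): flips 2 -> legal
(4,5): no bracket -> illegal
(5,6): flips 3 -> legal
(5,7): no bracket -> illegal
(6,2): flips 2 -> legal
(6,3): flips 3 -> legal
(6,5): no bracket -> illegal
(6,7): no bracket -> illegal
(7,5): no bracket -> illegal
(7,6): no bracket -> illegal
(7,7): no bracket -> illegal
W mobility = 6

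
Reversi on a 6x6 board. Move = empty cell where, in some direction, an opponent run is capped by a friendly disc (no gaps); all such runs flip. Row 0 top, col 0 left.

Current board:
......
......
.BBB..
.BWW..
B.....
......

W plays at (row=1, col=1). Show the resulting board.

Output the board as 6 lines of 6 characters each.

Place W at (1,1); scan 8 dirs for brackets.
Dir NW: first cell '.' (not opp) -> no flip
Dir N: first cell '.' (not opp) -> no flip
Dir NE: first cell '.' (not opp) -> no flip
Dir W: first cell '.' (not opp) -> no flip
Dir E: first cell '.' (not opp) -> no flip
Dir SW: first cell '.' (not opp) -> no flip
Dir S: opp run (2,1) (3,1), next='.' -> no flip
Dir SE: opp run (2,2) capped by W -> flip
All flips: (2,2)

Answer: ......
.W....
.BWB..
.BWW..
B.....
......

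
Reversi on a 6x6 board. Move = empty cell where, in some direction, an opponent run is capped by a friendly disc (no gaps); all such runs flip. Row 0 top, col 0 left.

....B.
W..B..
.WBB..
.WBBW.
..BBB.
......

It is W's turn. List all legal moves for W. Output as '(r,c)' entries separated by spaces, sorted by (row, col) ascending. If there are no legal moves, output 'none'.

(0,2): no bracket -> illegal
(0,3): no bracket -> illegal
(0,5): no bracket -> illegal
(1,1): no bracket -> illegal
(1,2): flips 1 -> legal
(1,4): no bracket -> illegal
(1,5): no bracket -> illegal
(2,4): flips 2 -> legal
(3,5): no bracket -> illegal
(4,1): no bracket -> illegal
(4,5): no bracket -> illegal
(5,1): no bracket -> illegal
(5,2): flips 1 -> legal
(5,3): flips 1 -> legal
(5,4): flips 3 -> legal
(5,5): no bracket -> illegal

Answer: (1,2) (2,4) (5,2) (5,3) (5,4)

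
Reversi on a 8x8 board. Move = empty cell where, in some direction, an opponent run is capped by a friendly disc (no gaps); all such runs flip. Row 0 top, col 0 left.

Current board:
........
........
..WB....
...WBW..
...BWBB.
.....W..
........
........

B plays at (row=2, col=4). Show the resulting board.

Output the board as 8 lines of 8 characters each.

Answer: ........
........
..WBB...
...WBB..
...BWBB.
.....W..
........
........

Derivation:
Place B at (2,4); scan 8 dirs for brackets.
Dir NW: first cell '.' (not opp) -> no flip
Dir N: first cell '.' (not opp) -> no flip
Dir NE: first cell '.' (not opp) -> no flip
Dir W: first cell 'B' (not opp) -> no flip
Dir E: first cell '.' (not opp) -> no flip
Dir SW: opp run (3,3), next='.' -> no flip
Dir S: first cell 'B' (not opp) -> no flip
Dir SE: opp run (3,5) capped by B -> flip
All flips: (3,5)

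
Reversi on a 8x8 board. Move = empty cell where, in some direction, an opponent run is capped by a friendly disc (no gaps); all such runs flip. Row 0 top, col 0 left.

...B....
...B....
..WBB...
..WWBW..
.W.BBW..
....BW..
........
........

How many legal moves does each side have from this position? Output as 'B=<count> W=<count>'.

-- B to move --
(1,1): flips 2 -> legal
(1,2): no bracket -> illegal
(2,1): flips 2 -> legal
(2,5): no bracket -> illegal
(2,6): flips 1 -> legal
(3,0): no bracket -> illegal
(3,1): flips 3 -> legal
(3,6): flips 2 -> legal
(4,0): no bracket -> illegal
(4,2): flips 1 -> legal
(4,6): flips 2 -> legal
(5,0): flips 2 -> legal
(5,1): no bracket -> illegal
(5,2): no bracket -> illegal
(5,6): flips 2 -> legal
(6,4): no bracket -> illegal
(6,5): no bracket -> illegal
(6,6): flips 1 -> legal
B mobility = 10
-- W to move --
(0,2): flips 2 -> legal
(0,4): flips 1 -> legal
(1,2): flips 2 -> legal
(1,4): flips 1 -> legal
(1,5): flips 1 -> legal
(2,5): flips 2 -> legal
(4,2): flips 2 -> legal
(5,2): no bracket -> illegal
(5,3): flips 3 -> legal
(6,3): flips 1 -> legal
(6,4): no bracket -> illegal
(6,5): flips 2 -> legal
W mobility = 10

Answer: B=10 W=10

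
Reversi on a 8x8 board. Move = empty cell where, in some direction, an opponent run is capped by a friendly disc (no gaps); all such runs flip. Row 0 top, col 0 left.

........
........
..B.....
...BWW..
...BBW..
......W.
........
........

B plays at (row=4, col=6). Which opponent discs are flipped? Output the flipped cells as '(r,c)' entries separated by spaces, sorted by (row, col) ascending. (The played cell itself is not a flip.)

Dir NW: opp run (3,5), next='.' -> no flip
Dir N: first cell '.' (not opp) -> no flip
Dir NE: first cell '.' (not opp) -> no flip
Dir W: opp run (4,5) capped by B -> flip
Dir E: first cell '.' (not opp) -> no flip
Dir SW: first cell '.' (not opp) -> no flip
Dir S: opp run (5,6), next='.' -> no flip
Dir SE: first cell '.' (not opp) -> no flip

Answer: (4,5)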